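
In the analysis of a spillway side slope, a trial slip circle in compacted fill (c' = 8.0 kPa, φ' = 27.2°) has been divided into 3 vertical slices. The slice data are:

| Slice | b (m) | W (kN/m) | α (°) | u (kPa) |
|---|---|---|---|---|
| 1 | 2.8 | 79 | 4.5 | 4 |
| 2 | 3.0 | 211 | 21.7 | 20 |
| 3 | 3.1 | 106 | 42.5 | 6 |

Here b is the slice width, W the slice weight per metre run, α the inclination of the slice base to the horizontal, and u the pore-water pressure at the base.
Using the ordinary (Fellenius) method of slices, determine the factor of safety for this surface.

Ordinary method of slices: FS = Σ[c'·Δl_i + (W_i cosα_i − u_i·Δl_i)·tanφ'] / Σ W_i sinα_i, with Δl_i = b_i / cosα_i.
Slice 1: Δl = 2.8/cos4.5° = 2.809 m; N'_1 = 79·cos4.5° − 4·2.809 = 67.5; c'Δl = 22.47; W sinα = 6.2
Slice 2: Δl = 3.0/cos21.7° = 3.229 m; N'_2 = 211·cos21.7° − 20·3.229 = 131.5; c'Δl = 25.83; W sinα = 78.0
Slice 3: Δl = 3.1/cos42.5° = 4.205 m; N'_3 = 106·cos42.5° − 6·4.205 = 52.9; c'Δl = 33.64; W sinα = 71.6
Σc'Δl = 81.9 kN/m; ΣN' = 251.9 kN/m; ΣW sinα = 155.8 kN/m
Resisting = 81.9 + 251.9·tan27.2° = 81.9 + 129.5 = 211.4 kN/m
FS = 211.4 / 155.8 = 1.357

FS = 1.36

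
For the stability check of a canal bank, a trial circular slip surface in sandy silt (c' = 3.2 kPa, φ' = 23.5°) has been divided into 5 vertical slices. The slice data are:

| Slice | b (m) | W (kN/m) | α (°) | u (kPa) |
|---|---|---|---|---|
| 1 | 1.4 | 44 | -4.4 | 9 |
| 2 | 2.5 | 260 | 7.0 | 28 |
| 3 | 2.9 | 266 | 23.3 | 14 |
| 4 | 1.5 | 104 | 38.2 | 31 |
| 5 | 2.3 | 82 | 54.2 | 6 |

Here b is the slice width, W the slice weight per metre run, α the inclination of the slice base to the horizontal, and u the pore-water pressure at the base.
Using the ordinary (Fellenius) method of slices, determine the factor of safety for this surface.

Ordinary method of slices: FS = Σ[c'·Δl_i + (W_i cosα_i − u_i·Δl_i)·tanφ'] / Σ W_i sinα_i, with Δl_i = b_i / cosα_i.
Slice 1: Δl = 1.4/cos(-4.4°) = 1.404 m; N'_1 = 44·cos(-4.4°) − 9·1.404 = 31.2; c'Δl = 4.49; W sinα = -3.4
Slice 2: Δl = 2.5/cos7.0° = 2.519 m; N'_2 = 260·cos7.0° − 28·2.519 = 187.5; c'Δl = 8.06; W sinα = 31.7
Slice 3: Δl = 2.9/cos23.3° = 3.158 m; N'_3 = 266·cos23.3° − 14·3.158 = 200.1; c'Δl = 10.10; W sinα = 105.2
Slice 4: Δl = 1.5/cos38.2° = 1.909 m; N'_4 = 104·cos38.2° − 31·1.909 = 22.6; c'Δl = 6.11; W sinα = 64.3
Slice 5: Δl = 2.3/cos54.2° = 3.932 m; N'_5 = 82·cos54.2° − 6·3.932 = 24.4; c'Δl = 12.58; W sinα = 66.5
Σc'Δl = 41.3 kN/m; ΣN' = 465.8 kN/m; ΣW sinα = 264.3 kN/m
Resisting = 41.3 + 465.8·tan23.5° = 41.3 + 202.5 = 243.9 kN/m
FS = 243.9 / 264.3 = 0.923

FS = 0.92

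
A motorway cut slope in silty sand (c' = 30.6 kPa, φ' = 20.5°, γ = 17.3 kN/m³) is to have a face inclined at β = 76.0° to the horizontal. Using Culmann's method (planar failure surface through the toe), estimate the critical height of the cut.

H_c = 14.83 m

Culmann's analysis gives the critical failure plane at α_cr = (β + φ')/2 = (76.0 + 20.5)/2 = 48.2°, and the critical height
H_c = (4c'/γ) · sinβ cosφ' / [1 − cos(β − φ')]
    = (4·30.6/17.3) · sin76.0°·cos20.5° / [1 − cos(55.5°)]
    = 7.075 · 0.9703·0.9367 / [1 − 0.5664]
    = 7.075 · 0.9088 / 0.4336
    = 14.83 m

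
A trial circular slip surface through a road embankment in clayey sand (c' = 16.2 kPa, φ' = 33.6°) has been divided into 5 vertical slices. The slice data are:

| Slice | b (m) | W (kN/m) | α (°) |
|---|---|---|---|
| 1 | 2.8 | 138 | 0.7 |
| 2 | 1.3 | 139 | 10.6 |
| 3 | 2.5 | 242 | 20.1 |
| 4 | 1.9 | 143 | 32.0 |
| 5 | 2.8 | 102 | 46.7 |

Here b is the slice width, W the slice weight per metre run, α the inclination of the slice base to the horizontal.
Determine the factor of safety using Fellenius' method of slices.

Ordinary method of slices: FS = Σ[c'·Δl_i + (W_i cosα_i)·tanφ'] / Σ W_i sinα_i, with Δl_i = b_i / cosα_i.
Slice 1: Δl = 2.8/cos0.7° = 2.800 m; N'_1 = 138·cos0.7° = 138.0; c'Δl = 45.36; W sinα = 1.7
Slice 2: Δl = 1.3/cos10.6° = 1.323 m; N'_2 = 139·cos10.6° = 136.6; c'Δl = 21.43; W sinα = 25.6
Slice 3: Δl = 2.5/cos20.1° = 2.662 m; N'_3 = 242·cos20.1° = 227.3; c'Δl = 43.13; W sinα = 83.2
Slice 4: Δl = 1.9/cos32.0° = 2.240 m; N'_4 = 143·cos32.0° = 121.3; c'Δl = 36.30; W sinα = 75.8
Slice 5: Δl = 2.8/cos46.7° = 4.083 m; N'_5 = 102·cos46.7° = 70.0; c'Δl = 66.14; W sinα = 74.2
Σc'Δl = 212.4 kN/m; ΣN' = 693.1 kN/m; ΣW sinα = 260.4 kN/m
Resisting = 212.4 + 693.1·tan33.6° = 212.4 + 460.5 = 672.8 kN/m
FS = 672.8 / 260.4 = 2.584

FS = 2.58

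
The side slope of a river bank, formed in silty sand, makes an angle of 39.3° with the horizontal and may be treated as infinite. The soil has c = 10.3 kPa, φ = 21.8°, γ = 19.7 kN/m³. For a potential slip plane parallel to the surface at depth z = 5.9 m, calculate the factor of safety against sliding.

FS = 0.67

For an infinite slope with a slip plane parallel to the surface (no pore pressure): FS = [c + γz cos²β tanφ] / [γz sinβ cosβ].
γz = 19.7·5.9 = 116.23 kN/m²
Numerator = 10.3 + 116.23·cos²39.3°·tan21.8° = 10.3 + 116.23·0.5988·0.4000 = 38.139 kPa
Denominator = 116.23·sin39.3°·cos39.3° = 116.23·0.6334·0.7738 = 56.968 kPa
FS = 38.139 / 56.968 = 0.669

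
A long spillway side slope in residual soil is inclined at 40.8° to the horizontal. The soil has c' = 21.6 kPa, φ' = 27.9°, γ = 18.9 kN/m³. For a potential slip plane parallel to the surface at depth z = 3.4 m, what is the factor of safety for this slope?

For an infinite slope with a slip plane parallel to the surface (no pore pressure): FS = [c' + γz cos²β tanφ'] / [γz sinβ cosβ].
γz = 18.9·3.4 = 64.26 kN/m²
Numerator = 21.6 + 64.26·cos²40.8°·tan27.9° = 21.6 + 64.26·0.5730·0.5295 = 41.097 kPa
Denominator = 64.26·sin40.8°·cos40.8° = 64.26·0.6534·0.7570 = 31.785 kPa
FS = 41.097 / 31.785 = 1.293

FS = 1.29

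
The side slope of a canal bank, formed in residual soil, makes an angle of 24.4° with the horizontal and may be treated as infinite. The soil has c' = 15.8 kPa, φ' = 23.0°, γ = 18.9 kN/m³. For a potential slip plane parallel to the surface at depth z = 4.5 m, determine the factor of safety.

FS = 1.43

For an infinite slope with a slip plane parallel to the surface (no pore pressure): FS = [c' + γz cos²β tanφ'] / [γz sinβ cosβ].
γz = 18.9·4.5 = 85.05 kN/m²
Numerator = 15.8 + 85.05·cos²24.4°·tan23.0° = 15.8 + 85.05·0.8293·0.4245 = 45.741 kPa
Denominator = 85.05·sin24.4°·cos24.4° = 85.05·0.4131·0.9107 = 31.996 kPa
FS = 45.741 / 31.996 = 1.430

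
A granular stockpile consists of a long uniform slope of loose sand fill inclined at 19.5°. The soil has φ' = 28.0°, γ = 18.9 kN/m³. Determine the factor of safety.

FS = 1.50

For a dry cohesionless infinite slope the factor of safety is FS = tanφ' / tanβ.
FS = tan28.0° / tan19.5° = 0.5317 / 0.3541 = 1.502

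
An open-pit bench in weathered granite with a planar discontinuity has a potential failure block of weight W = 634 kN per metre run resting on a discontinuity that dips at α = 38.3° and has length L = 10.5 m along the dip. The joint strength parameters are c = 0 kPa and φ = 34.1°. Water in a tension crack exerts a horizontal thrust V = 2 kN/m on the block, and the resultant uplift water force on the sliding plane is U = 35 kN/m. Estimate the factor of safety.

FS = 0.79

Resolving the block weight along and normal to the plane and applying the Mohr–Coulomb strength on the joint:
N' = W cosα − U − V sinα = 634·cos38.3° − 35 − 2·sin38.3° = 461.3 kN/m
Driving force T = W sinα + V cosα = 634·sin38.3° + 2·cos38.3° = 394.5 kN/m
Resisting force R = c·L + N'·tanφ = 0·10.5 + 461.3·tan34.1° = 0.0 + 312.3 = 312.3 kN/m
FS = R / T = 312.3 / 394.5 = 0.792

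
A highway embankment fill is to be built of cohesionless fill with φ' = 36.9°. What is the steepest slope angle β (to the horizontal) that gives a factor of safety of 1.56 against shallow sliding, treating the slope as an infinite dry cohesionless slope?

For an infinite dry cohesionless slope FS = tanφ'/tanβ, so tanβ = tanφ' / FS.
tanβ = tan36.9° / 1.56 = 0.7508 / 1.56 = 0.4813
β = arctan(0.4813) = 25.70°

β = 25.7°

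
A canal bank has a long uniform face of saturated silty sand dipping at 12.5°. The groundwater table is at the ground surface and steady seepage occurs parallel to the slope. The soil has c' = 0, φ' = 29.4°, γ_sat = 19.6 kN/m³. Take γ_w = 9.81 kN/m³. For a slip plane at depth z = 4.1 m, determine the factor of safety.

With seepage parallel to the slope and the water table at the surface, the effective normal stress on the slip plane uses the buoyant unit weight γ' = γ_sat − γ_w while the driving shear stress uses γ_sat:
FS = [c' + γ' z cos²β tanφ'] / [γ_sat z sinβ cosβ]
(For c' = 0 this reduces to FS = (γ'/γ_sat)·tanφ'/tanβ.)
γ' = 19.6 − 9.81 = 9.79 kN/m³
Numerator = 0.0 + 9.79·4.1·cos²12.5°·tan29.4° = 0.0 + 9.79·4.1·0.9532·0.5635 = 21.558 kPa
Denominator = 19.6·4.1·sin12.5°·cos12.5° = 19.6·4.1·0.2164·0.9763 = 16.981 kPa
FS = 21.558 / 16.981 = 1.270

FS = 1.27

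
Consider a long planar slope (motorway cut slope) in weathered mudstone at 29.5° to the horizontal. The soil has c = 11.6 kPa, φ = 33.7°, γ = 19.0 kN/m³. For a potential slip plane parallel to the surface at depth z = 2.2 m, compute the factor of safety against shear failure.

For an infinite slope with a slip plane parallel to the surface (no pore pressure): FS = [c + γz cos²β tanφ] / [γz sinβ cosβ].
γz = 19.0·2.2 = 41.80 kN/m²
Numerator = 11.6 + 41.80·cos²29.5°·tan33.7° = 11.6 + 41.80·0.7575·0.6669 = 32.717 kPa
Denominator = 41.80·sin29.5°·cos29.5° = 41.80·0.4924·0.8704 = 17.915 kPa
FS = 32.717 / 17.915 = 1.826

FS = 1.83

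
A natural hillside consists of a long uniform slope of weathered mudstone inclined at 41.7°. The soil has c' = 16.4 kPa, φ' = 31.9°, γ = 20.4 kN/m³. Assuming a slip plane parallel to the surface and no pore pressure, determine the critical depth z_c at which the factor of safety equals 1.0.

z_c = 5.37 m

Setting FS = 1.00 in FS = [c' + γz cos²β tanφ'] / [γz sinβ cosβ] and solving for z:
z = c' / [γ cosβ (FS·sinβ − cosβ·tanφ')]
  = 16.4 / [20.4·cos41.7°·(1.00·sin41.7° − cos41.7°·tan31.9°)]
  = 16.4 / [20.4·0.7466·(1.00·0.6652 − 0.7466·0.6224)]
  = 16.4 / 3.0537 = 5.370 m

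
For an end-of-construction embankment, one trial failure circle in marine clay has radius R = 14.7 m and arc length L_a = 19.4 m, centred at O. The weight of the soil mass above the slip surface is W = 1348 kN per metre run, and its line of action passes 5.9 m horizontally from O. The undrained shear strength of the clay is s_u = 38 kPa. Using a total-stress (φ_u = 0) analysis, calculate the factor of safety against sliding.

Taking moments about the centre O, the resisting moment is provided by the undrained shear strength acting along the arc:
M_R = s_u·L_a·R = 38·19.40·14.7 = 10836.8 kN·m/m
M_D = W·d = 1348·5.9 = 7953.2 kN·m/m
FS = M_R / M_D = 10836.8 / 7953.2 = 1.363

FS = 1.36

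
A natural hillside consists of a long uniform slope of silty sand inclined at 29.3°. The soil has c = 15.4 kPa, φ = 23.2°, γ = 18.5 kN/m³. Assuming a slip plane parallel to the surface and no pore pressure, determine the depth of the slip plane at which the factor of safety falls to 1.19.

Setting FS = 1.19 in FS = [c + γz cos²β tanφ] / [γz sinβ cosβ] and solving for z:
z = c / [γ cosβ (FS·sinβ − cosβ·tanφ)]
  = 15.4 / [18.5·cos29.3°·(1.19·sin29.3° − cos29.3°·tan23.2°)]
  = 15.4 / [18.5·0.8721·(1.19·0.4894 − 0.8721·0.4286)]
  = 15.4 / 3.3653 = 4.576 m

z = 4.58 m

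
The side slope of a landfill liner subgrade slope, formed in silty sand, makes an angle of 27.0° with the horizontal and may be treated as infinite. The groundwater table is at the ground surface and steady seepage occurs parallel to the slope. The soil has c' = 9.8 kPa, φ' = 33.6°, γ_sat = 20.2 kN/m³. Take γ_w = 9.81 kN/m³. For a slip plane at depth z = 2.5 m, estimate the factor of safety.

FS = 1.15

With seepage parallel to the slope and the water table at the surface, the effective normal stress on the slip plane uses the buoyant unit weight γ' = γ_sat − γ_w while the driving shear stress uses γ_sat:
FS = [c' + γ' z cos²β tanφ'] / [γ_sat z sinβ cosβ]
γ' = 20.2 − 9.81 = 10.39 kN/m³
Numerator = 9.8 + 10.39·2.5·cos²27.0°·tan33.6° = 9.8 + 10.39·2.5·0.7939·0.6644 = 23.501 kPa
Denominator = 20.2·2.5·sin27.0°·cos27.0° = 20.2·2.5·0.4540·0.8910 = 20.428 kPa
FS = 23.501 / 20.428 = 1.150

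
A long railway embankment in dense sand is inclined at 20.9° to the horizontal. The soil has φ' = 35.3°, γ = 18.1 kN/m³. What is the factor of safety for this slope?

FS = 1.85

For a dry cohesionless infinite slope the factor of safety is FS = tanφ' / tanβ.
FS = tan35.3° / tan20.9° = 0.7080 / 0.3819 = 1.854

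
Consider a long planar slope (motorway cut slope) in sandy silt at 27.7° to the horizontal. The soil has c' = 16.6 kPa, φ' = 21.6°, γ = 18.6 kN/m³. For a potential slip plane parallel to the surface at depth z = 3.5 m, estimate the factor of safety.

FS = 1.37

For an infinite slope with a slip plane parallel to the surface (no pore pressure): FS = [c' + γz cos²β tanφ'] / [γz sinβ cosβ].
γz = 18.6·3.5 = 65.10 kN/m²
Numerator = 16.6 + 65.10·cos²27.7°·tan21.6° = 16.6 + 65.10·0.7839·0.3959 = 36.806 kPa
Denominator = 65.10·sin27.7°·cos27.7° = 65.10·0.4648·0.8854 = 26.793 kPa
FS = 36.806 / 26.793 = 1.374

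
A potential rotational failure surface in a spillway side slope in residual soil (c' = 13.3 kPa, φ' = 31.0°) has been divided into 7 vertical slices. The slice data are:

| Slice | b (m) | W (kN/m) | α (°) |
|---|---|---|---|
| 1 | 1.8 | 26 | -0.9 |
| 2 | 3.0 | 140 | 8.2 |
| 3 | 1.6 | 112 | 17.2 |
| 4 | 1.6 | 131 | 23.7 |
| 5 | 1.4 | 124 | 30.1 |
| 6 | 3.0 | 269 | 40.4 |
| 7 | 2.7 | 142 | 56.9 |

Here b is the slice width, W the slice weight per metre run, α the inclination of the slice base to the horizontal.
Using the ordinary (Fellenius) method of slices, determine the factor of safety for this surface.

FS = 1.56

Ordinary method of slices: FS = Σ[c'·Δl_i + (W_i cosα_i)·tanφ'] / Σ W_i sinα_i, with Δl_i = b_i / cosα_i.
Slice 1: Δl = 1.8/cos(-0.9°) = 1.800 m; N'_1 = 26·cos(-0.9°) = 26.0; c'Δl = 23.94; W sinα = -0.4
Slice 2: Δl = 3.0/cos8.2° = 3.031 m; N'_2 = 140·cos8.2° = 138.6; c'Δl = 40.31; W sinα = 20.0
Slice 3: Δl = 1.6/cos17.2° = 1.675 m; N'_3 = 112·cos17.2° = 107.0; c'Δl = 22.28; W sinα = 33.1
Slice 4: Δl = 1.6/cos23.7° = 1.747 m; N'_4 = 131·cos23.7° = 120.0; c'Δl = 23.24; W sinα = 52.7
Slice 5: Δl = 1.4/cos30.1° = 1.618 m; N'_5 = 124·cos30.1° = 107.3; c'Δl = 21.52; W sinα = 62.2
Slice 6: Δl = 3.0/cos40.4° = 3.939 m; N'_6 = 269·cos40.4° = 204.9; c'Δl = 52.39; W sinα = 174.3
Slice 7: Δl = 2.7/cos56.9° = 4.944 m; N'_7 = 142·cos56.9° = 77.5; c'Δl = 65.76; W sinα = 119.0
Σc'Δl = 249.4 kN/m; ΣN' = 781.2 kN/m; ΣW sinα = 460.8 kN/m
Resisting = 249.4 + 781.2·tan31.0° = 249.4 + 469.4 = 718.8 kN/m
FS = 718.8 / 460.8 = 1.560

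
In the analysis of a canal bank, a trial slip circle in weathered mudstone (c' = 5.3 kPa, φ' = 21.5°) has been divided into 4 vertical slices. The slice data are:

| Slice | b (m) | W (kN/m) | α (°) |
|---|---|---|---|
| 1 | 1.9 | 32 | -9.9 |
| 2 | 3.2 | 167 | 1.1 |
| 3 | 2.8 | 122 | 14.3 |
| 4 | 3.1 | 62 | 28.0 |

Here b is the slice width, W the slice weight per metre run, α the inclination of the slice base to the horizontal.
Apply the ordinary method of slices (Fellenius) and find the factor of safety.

FS = 3.64

Ordinary method of slices: FS = Σ[c'·Δl_i + (W_i cosα_i)·tanφ'] / Σ W_i sinα_i, with Δl_i = b_i / cosα_i.
Slice 1: Δl = 1.9/cos(-9.9°) = 1.929 m; N'_1 = 32·cos(-9.9°) = 31.5; c'Δl = 10.22; W sinα = -5.5
Slice 2: Δl = 3.2/cos1.1° = 3.201 m; N'_2 = 167·cos1.1° = 167.0; c'Δl = 16.96; W sinα = 3.2
Slice 3: Δl = 2.8/cos14.3° = 2.890 m; N'_3 = 122·cos14.3° = 118.2; c'Δl = 15.31; W sinα = 30.1
Slice 4: Δl = 3.1/cos28.0° = 3.511 m; N'_4 = 62·cos28.0° = 54.7; c'Δl = 18.61; W sinα = 29.1
Σc'Δl = 61.1 kN/m; ΣN' = 371.5 kN/m; ΣW sinα = 56.9 kN/m
Resisting = 61.1 + 371.5·tan21.5° = 61.1 + 146.3 = 207.4 kN/m
FS = 207.4 / 56.9 = 3.643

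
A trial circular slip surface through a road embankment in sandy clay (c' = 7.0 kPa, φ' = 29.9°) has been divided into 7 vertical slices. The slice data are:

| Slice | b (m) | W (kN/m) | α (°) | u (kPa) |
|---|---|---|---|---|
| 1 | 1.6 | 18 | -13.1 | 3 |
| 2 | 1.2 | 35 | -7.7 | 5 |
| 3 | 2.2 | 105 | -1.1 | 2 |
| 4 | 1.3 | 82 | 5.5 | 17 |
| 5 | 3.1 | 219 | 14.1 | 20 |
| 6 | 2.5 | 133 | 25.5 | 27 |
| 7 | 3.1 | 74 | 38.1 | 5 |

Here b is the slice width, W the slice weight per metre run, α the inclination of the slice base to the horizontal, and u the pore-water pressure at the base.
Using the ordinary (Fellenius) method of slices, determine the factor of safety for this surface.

FS = 2.37

Ordinary method of slices: FS = Σ[c'·Δl_i + (W_i cosα_i − u_i·Δl_i)·tanφ'] / Σ W_i sinα_i, with Δl_i = b_i / cosα_i.
Slice 1: Δl = 1.6/cos(-13.1°) = 1.643 m; N'_1 = 18·cos(-13.1°) − 3·1.643 = 12.6; c'Δl = 11.50; W sinα = -4.1
Slice 2: Δl = 1.2/cos(-7.7°) = 1.211 m; N'_2 = 35·cos(-7.7°) − 5·1.211 = 28.6; c'Δl = 8.48; W sinα = -4.7
Slice 3: Δl = 2.2/cos(-1.1°) = 2.200 m; N'_3 = 105·cos(-1.1°) − 2·2.200 = 100.6; c'Δl = 15.40; W sinα = -2.0
Slice 4: Δl = 1.3/cos5.5° = 1.306 m; N'_4 = 82·cos5.5° − 17·1.306 = 59.4; c'Δl = 9.14; W sinα = 7.9
Slice 5: Δl = 3.1/cos14.1° = 3.196 m; N'_5 = 219·cos14.1° − 20·3.196 = 148.5; c'Δl = 22.37; W sinα = 53.4
Slice 6: Δl = 2.5/cos25.5° = 2.770 m; N'_6 = 133·cos25.5° − 27·2.770 = 45.3; c'Δl = 19.39; W sinα = 57.3
Slice 7: Δl = 3.1/cos38.1° = 3.939 m; N'_7 = 74·cos38.1° − 5·3.939 = 38.5; c'Δl = 27.58; W sinα = 45.7
Σc'Δl = 113.9 kN/m; ΣN' = 433.5 kN/m; ΣW sinα = 153.3 kN/m
Resisting = 113.9 + 433.5·tan29.9° = 113.9 + 249.3 = 363.1 kN/m
FS = 363.1 / 153.3 = 2.368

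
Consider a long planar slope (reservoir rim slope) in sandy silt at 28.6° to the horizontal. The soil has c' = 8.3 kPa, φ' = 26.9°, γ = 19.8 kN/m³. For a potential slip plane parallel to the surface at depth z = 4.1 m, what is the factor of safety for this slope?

For an infinite slope with a slip plane parallel to the surface (no pore pressure): FS = [c' + γz cos²β tanφ'] / [γz sinβ cosβ].
γz = 19.8·4.1 = 81.18 kN/m²
Numerator = 8.3 + 81.18·cos²28.6°·tan26.9° = 8.3 + 81.18·0.7709·0.5073 = 40.048 kPa
Denominator = 81.18·sin28.6°·cos28.6° = 81.18·0.4787·0.8780 = 34.119 kPa
FS = 40.048 / 34.119 = 1.174

FS = 1.17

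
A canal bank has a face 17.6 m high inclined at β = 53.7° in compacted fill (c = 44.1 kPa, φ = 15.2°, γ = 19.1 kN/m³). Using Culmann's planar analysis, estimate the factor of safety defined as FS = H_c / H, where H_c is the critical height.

FS = 1.88

H_c = (4c/γ) · sinβ cosφ / [1 − cos(β − φ)]
    = (4·44.1/19.1) · sin53.7°·cos15.2° / [1 − cos38.5°]
    = 9.236 · 0.7777 / 0.2174 = 33.04 m
FS = H_c / H = 33.04 / 17.6 = 1.877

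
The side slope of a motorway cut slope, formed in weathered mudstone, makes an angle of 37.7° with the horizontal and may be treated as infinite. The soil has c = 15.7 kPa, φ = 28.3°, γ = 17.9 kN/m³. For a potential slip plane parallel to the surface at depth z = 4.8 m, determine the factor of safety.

For an infinite slope with a slip plane parallel to the surface (no pore pressure): FS = [c + γz cos²β tanφ] / [γz sinβ cosβ].
γz = 17.9·4.8 = 85.92 kN/m²
Numerator = 15.7 + 85.92·cos²37.7°·tan28.3° = 15.7 + 85.92·0.6260·0.5384 = 44.662 kPa
Denominator = 85.92·sin37.7°·cos37.7° = 85.92·0.6115·0.7912 = 41.573 kPa
FS = 44.662 / 41.573 = 1.074

FS = 1.07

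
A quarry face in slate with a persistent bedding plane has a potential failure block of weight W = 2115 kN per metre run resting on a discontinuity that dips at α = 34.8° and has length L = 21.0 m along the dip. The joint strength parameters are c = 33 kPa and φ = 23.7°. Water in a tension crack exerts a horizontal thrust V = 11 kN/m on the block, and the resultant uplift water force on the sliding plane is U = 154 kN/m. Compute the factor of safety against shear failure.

FS = 1.14

Resolving the block weight along and normal to the plane and applying the Mohr–Coulomb strength on the joint:
N' = W cosα − U − V sinα = 2115·cos34.8° − 154 − 11·sin34.8° = 1576.5 kN/m
Driving force T = W sinα + V cosα = 2115·sin34.8° + 11·cos34.8° = 1216.1 kN/m
Resisting force R = c·L + N'·tanφ = 33·21.0 + 1576.5·tan23.7° = 693.0 + 692.0 = 1385.0 kN/m
FS = R / T = 1385.0 / 1216.1 = 1.139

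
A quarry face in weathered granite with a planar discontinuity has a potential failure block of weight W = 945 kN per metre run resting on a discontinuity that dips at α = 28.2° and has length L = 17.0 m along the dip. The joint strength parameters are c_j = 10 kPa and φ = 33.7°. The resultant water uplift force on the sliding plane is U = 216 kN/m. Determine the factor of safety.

FS = 1.30

Resolving the block weight along and normal to the plane and applying the Mohr–Coulomb strength on the joint:
N' = W cosα − U = 945·cos28.2° − 216 = 616.8 kN/m
Driving force T = W sinα = 945·sin28.2° = 446.6 kN/m
Resisting force R = c_j·L + N'·tanφ = 10·17.0 + 616.8·tan33.7° = 170.0 + 411.4 = 581.4 kN/m
FS = R / T = 581.4 / 446.6 = 1.302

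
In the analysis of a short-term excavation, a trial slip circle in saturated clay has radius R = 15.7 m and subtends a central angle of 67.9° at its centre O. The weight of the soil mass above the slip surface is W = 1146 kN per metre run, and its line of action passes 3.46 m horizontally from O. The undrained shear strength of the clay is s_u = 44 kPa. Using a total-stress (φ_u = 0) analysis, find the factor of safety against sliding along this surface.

Taking moments about the centre O, the resisting moment is provided by the undrained shear strength acting along the arc:
Arc length L_a = R·θ = 15.7·(67.9°·π/180) = 15.7·1.1851 = 18.61 m
M_R = s_u·L_a·R = 44·18.61·15.7 = 12852.8 kN·m/m
M_D = W·d = 1146·3.46 = 3965.2 kN·m/m
FS = M_R / M_D = 12852.8 / 3965.2 = 3.241

FS = 3.24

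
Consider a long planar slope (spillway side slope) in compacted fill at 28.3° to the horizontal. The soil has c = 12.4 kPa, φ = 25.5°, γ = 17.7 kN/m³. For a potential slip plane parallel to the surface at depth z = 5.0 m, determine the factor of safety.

FS = 1.22

For an infinite slope with a slip plane parallel to the surface (no pore pressure): FS = [c + γz cos²β tanφ] / [γz sinβ cosβ].
γz = 17.7·5.0 = 88.50 kN/m²
Numerator = 12.4 + 88.50·cos²28.3°·tan25.5° = 12.4 + 88.50·0.7752·0.4770 = 45.125 kPa
Denominator = 88.50·sin28.3°·cos28.3° = 88.50·0.4741·0.8805 = 36.942 kPa
FS = 45.125 / 36.942 = 1.222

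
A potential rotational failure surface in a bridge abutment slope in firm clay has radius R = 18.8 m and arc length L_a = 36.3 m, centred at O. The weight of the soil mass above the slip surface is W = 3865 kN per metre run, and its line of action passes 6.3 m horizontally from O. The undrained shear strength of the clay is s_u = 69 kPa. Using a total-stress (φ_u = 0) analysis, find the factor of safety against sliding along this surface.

FS = 1.93

Taking moments about the centre O, the resisting moment is provided by the undrained shear strength acting along the arc:
M_R = s_u·L_a·R = 69·36.30·18.8 = 47088.4 kN·m/m
M_D = W·d = 3865·6.3 = 24349.5 kN·m/m
FS = M_R / M_D = 47088.4 / 24349.5 = 1.934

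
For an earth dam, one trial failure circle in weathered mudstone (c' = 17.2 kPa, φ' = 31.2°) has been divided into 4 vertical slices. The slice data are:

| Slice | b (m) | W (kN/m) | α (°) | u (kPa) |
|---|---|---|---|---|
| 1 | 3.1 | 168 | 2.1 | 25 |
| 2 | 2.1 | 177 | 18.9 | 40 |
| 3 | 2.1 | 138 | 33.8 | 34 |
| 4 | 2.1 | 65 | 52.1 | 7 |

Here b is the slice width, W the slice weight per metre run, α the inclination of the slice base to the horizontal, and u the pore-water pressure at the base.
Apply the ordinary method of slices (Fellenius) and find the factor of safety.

Ordinary method of slices: FS = Σ[c'·Δl_i + (W_i cosα_i − u_i·Δl_i)·tanφ'] / Σ W_i sinα_i, with Δl_i = b_i / cosα_i.
Slice 1: Δl = 3.1/cos2.1° = 3.102 m; N'_1 = 168·cos2.1° − 25·3.102 = 90.3; c'Δl = 53.36; W sinα = 6.2
Slice 2: Δl = 2.1/cos18.9° = 2.220 m; N'_2 = 177·cos18.9° − 40·2.220 = 78.7; c'Δl = 38.18; W sinα = 57.3
Slice 3: Δl = 2.1/cos33.8° = 2.527 m; N'_3 = 138·cos33.8° − 34·2.527 = 28.8; c'Δl = 43.47; W sinα = 76.8
Slice 4: Δl = 2.1/cos52.1° = 3.419 m; N'_4 = 65·cos52.1° − 7·3.419 = 16.0; c'Δl = 58.80; W sinα = 51.3
Σc'Δl = 193.8 kN/m; ΣN' = 213.8 kN/m; ΣW sinα = 191.5 kN/m
Resisting = 193.8 + 213.8·tan31.2° = 193.8 + 129.5 = 323.3 kN/m
FS = 323.3 / 191.5 = 1.688

FS = 1.69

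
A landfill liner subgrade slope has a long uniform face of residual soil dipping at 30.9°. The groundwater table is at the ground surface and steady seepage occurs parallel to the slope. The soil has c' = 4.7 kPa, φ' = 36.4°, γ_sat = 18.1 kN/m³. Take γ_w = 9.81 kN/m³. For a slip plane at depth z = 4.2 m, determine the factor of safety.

FS = 0.70

With seepage parallel to the slope and the water table at the surface, the effective normal stress on the slip plane uses the buoyant unit weight γ' = γ_sat − γ_w while the driving shear stress uses γ_sat:
FS = [c' + γ' z cos²β tanφ'] / [γ_sat z sinβ cosβ]
γ' = 18.1 − 9.81 = 8.29 kN/m³
Numerator = 4.7 + 8.29·4.2·cos²30.9°·tan36.4° = 4.7 + 8.29·4.2·0.7363·0.7373 = 23.600 kPa
Denominator = 18.1·4.2·sin30.9°·cos30.9° = 18.1·4.2·0.5135·0.8581 = 33.498 kPa
FS = 23.600 / 33.498 = 0.705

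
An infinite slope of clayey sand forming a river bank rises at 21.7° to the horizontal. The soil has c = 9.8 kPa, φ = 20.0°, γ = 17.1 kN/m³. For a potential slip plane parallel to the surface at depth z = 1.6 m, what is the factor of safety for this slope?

For an infinite slope with a slip plane parallel to the surface (no pore pressure): FS = [c + γz cos²β tanφ] / [γz sinβ cosβ].
γz = 17.1·1.6 = 27.36 kN/m²
Numerator = 9.8 + 27.36·cos²21.7°·tan20.0° = 9.8 + 27.36·0.8633·0.3640 = 18.397 kPa
Denominator = 27.36·sin21.7°·cos21.7° = 27.36·0.3697·0.9291 = 9.399 kPa
FS = 18.397 / 9.399 = 1.957

FS = 1.96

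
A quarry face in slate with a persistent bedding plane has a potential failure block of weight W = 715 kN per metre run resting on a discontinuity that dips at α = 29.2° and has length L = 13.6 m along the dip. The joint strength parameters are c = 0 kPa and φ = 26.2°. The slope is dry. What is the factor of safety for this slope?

Resolving the block weight along and normal to the plane and applying the Mohr–Coulomb strength on the joint:
N' = W cosα = 715·cos29.2° = 624.1 kN/m
Driving force T = W sinα = 715·sin29.2° = 348.8 kN/m
Resisting force R = c·L + N'·tanφ = 0·13.6 + 624.1·tan26.2° = 0.0 + 307.1 = 307.1 kN/m
FS = R / T = 307.1 / 348.8 = 0.880

FS = 0.88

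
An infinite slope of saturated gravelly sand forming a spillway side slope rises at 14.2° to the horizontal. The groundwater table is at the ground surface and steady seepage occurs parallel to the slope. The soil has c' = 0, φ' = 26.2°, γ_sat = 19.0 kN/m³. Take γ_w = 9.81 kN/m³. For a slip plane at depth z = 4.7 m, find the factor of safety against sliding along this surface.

With seepage parallel to the slope and the water table at the surface, the effective normal stress on the slip plane uses the buoyant unit weight γ' = γ_sat − γ_w while the driving shear stress uses γ_sat:
FS = [c' + γ' z cos²β tanφ'] / [γ_sat z sinβ cosβ]
(For c' = 0 this reduces to FS = (γ'/γ_sat)·tanφ'/tanβ.)
γ' = 19.0 − 9.81 = 9.19 kN/m³
Numerator = 0.0 + 9.19·4.7·cos²14.2°·tan26.2° = 0.0 + 9.19·4.7·0.9398·0.4921 = 19.975 kPa
Denominator = 19.0·4.7·sin14.2°·cos14.2° = 19.0·4.7·0.2453·0.9694 = 21.237 kPa
FS = 19.975 / 21.237 = 0.941

FS = 0.94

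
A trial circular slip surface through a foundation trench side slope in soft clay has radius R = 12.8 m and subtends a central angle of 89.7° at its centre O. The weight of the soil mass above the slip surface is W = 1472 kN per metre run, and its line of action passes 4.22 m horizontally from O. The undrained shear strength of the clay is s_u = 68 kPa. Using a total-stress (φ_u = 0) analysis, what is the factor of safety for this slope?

FS = 2.81

Taking moments about the centre O, the resisting moment is provided by the undrained shear strength acting along the arc:
Arc length L_a = R·θ = 12.8·(89.7°·π/180) = 12.8·1.5656 = 20.04 m
M_R = s_u·L_a·R = 68·20.04·12.8 = 17442.1 kN·m/m
M_D = W·d = 1472·4.22 = 6211.8 kN·m/m
FS = M_R / M_D = 17442.1 / 6211.8 = 2.808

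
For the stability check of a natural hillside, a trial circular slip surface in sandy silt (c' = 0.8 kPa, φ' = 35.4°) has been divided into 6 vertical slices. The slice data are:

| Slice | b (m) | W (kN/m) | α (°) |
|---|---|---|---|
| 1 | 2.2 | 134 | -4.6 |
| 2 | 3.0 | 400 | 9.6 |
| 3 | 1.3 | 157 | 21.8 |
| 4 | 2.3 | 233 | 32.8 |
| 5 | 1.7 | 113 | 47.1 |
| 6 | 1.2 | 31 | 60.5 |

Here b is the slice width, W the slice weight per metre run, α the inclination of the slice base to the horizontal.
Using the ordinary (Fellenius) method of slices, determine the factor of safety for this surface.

Ordinary method of slices: FS = Σ[c'·Δl_i + (W_i cosα_i)·tanφ'] / Σ W_i sinα_i, with Δl_i = b_i / cosα_i.
Slice 1: Δl = 2.2/cos(-4.6°) = 2.207 m; N'_1 = 134·cos(-4.6°) = 133.6; c'Δl = 1.77; W sinα = -10.7
Slice 2: Δl = 3.0/cos9.6° = 3.043 m; N'_2 = 400·cos9.6° = 394.4; c'Δl = 2.43; W sinα = 66.7
Slice 3: Δl = 1.3/cos21.8° = 1.400 m; N'_3 = 157·cos21.8° = 145.8; c'Δl = 1.12; W sinα = 58.3
Slice 4: Δl = 2.3/cos32.8° = 2.736 m; N'_4 = 233·cos32.8° = 195.9; c'Δl = 2.19; W sinα = 126.2
Slice 5: Δl = 1.7/cos47.1° = 2.497 m; N'_5 = 113·cos47.1° = 76.9; c'Δl = 2.00; W sinα = 82.8
Slice 6: Δl = 1.2/cos60.5° = 2.437 m; N'_6 = 31·cos60.5° = 15.3; c'Δl = 1.95; W sinα = 27.0
Σc'Δl = 11.5 kN/m; ΣN' = 961.8 kN/m; ΣW sinα = 350.2 kN/m
Resisting = 11.5 + 961.8·tan35.4° = 11.5 + 683.5 = 695.0 kN/m
FS = 695.0 / 350.2 = 1.984

FS = 1.98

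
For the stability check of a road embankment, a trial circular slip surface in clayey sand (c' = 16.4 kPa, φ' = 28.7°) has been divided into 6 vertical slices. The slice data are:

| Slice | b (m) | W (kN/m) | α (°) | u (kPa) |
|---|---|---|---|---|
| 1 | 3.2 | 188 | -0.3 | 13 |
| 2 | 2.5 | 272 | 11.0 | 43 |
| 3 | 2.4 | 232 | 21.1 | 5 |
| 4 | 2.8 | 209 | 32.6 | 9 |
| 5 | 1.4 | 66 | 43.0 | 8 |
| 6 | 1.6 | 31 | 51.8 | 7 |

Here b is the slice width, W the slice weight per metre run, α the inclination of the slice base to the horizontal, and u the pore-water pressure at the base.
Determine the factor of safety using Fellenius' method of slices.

Ordinary method of slices: FS = Σ[c'·Δl_i + (W_i cosα_i − u_i·Δl_i)·tanφ'] / Σ W_i sinα_i, with Δl_i = b_i / cosα_i.
Slice 1: Δl = 3.2/cos(-0.3°) = 3.200 m; N'_1 = 188·cos(-0.3°) − 13·3.200 = 146.4; c'Δl = 52.48; W sinα = -1.0
Slice 2: Δl = 2.5/cos11.0° = 2.547 m; N'_2 = 272·cos11.0° − 43·2.547 = 157.5; c'Δl = 41.77; W sinα = 51.9
Slice 3: Δl = 2.4/cos21.1° = 2.572 m; N'_3 = 232·cos21.1° − 5·2.572 = 203.6; c'Δl = 42.19; W sinα = 83.5
Slice 4: Δl = 2.8/cos32.6° = 3.324 m; N'_4 = 209·cos32.6° − 9·3.324 = 146.2; c'Δl = 54.51; W sinα = 112.6
Slice 5: Δl = 1.4/cos43.0° = 1.914 m; N'_5 = 66·cos43.0° − 8·1.914 = 33.0; c'Δl = 31.39; W sinα = 45.0
Slice 6: Δl = 1.6/cos51.8° = 2.587 m; N'_6 = 31·cos51.8° − 7·2.587 = 1.1; c'Δl = 42.43; W sinα = 24.4
Σc'Δl = 264.8 kN/m; ΣN' = 687.6 kN/m; ΣW sinα = 316.4 kN/m
Resisting = 264.8 + 687.6·tan28.7° = 264.8 + 376.5 = 641.2 kN/m
FS = 641.2 / 316.4 = 2.027

FS = 2.03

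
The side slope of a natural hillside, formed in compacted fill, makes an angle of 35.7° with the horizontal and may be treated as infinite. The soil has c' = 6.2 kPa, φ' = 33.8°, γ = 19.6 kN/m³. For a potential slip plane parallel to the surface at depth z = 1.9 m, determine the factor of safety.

For an infinite slope with a slip plane parallel to the surface (no pore pressure): FS = [c' + γz cos²β tanφ'] / [γz sinβ cosβ].
γz = 19.6·1.9 = 37.24 kN/m²
Numerator = 6.2 + 37.24·cos²35.7°·tan33.8° = 6.2 + 37.24·0.6595·0.6694 = 22.641 kPa
Denominator = 37.24·sin35.7°·cos35.7° = 37.24·0.5835·0.8121 = 17.647 kPa
FS = 22.641 / 17.647 = 1.283

FS = 1.28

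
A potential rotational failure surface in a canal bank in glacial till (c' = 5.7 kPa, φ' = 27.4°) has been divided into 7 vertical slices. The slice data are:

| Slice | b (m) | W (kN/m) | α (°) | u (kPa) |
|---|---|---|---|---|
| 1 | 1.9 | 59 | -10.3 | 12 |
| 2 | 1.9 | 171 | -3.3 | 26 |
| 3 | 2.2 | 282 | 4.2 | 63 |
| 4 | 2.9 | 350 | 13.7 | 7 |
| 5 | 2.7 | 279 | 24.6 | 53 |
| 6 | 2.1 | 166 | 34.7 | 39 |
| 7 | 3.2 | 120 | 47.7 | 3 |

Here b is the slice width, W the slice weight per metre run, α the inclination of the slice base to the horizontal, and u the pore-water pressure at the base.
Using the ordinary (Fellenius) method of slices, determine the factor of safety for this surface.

FS = 1.39

Ordinary method of slices: FS = Σ[c'·Δl_i + (W_i cosα_i − u_i·Δl_i)·tanφ'] / Σ W_i sinα_i, with Δl_i = b_i / cosα_i.
Slice 1: Δl = 1.9/cos(-10.3°) = 1.931 m; N'_1 = 59·cos(-10.3°) − 12·1.931 = 34.9; c'Δl = 11.01; W sinα = -10.5
Slice 2: Δl = 1.9/cos(-3.3°) = 1.903 m; N'_2 = 171·cos(-3.3°) − 26·1.903 = 121.2; c'Δl = 10.85; W sinα = -9.8
Slice 3: Δl = 2.2/cos4.2° = 2.206 m; N'_3 = 282·cos4.2° − 63·2.206 = 142.3; c'Δl = 12.57; W sinα = 20.7
Slice 4: Δl = 2.9/cos13.7° = 2.985 m; N'_4 = 350·cos13.7° − 7·2.985 = 319.1; c'Δl = 17.01; W sinα = 82.9
Slice 5: Δl = 2.7/cos24.6° = 2.970 m; N'_5 = 279·cos24.6° − 53·2.970 = 96.3; c'Δl = 16.93; W sinα = 116.1
Slice 6: Δl = 2.1/cos34.7° = 2.554 m; N'_6 = 166·cos34.7° − 39·2.554 = 36.9; c'Δl = 14.56; W sinα = 94.5
Slice 7: Δl = 3.2/cos47.7° = 4.755 m; N'_7 = 120·cos47.7° − 3·4.755 = 66.5; c'Δl = 27.10; W sinα = 88.8
Σc'Δl = 110.0 kN/m; ΣN' = 817.2 kN/m; ΣW sinα = 382.6 kN/m
Resisting = 110.0 + 817.2·tan27.4° = 110.0 + 423.6 = 533.6 kN/m
FS = 533.6 / 382.6 = 1.395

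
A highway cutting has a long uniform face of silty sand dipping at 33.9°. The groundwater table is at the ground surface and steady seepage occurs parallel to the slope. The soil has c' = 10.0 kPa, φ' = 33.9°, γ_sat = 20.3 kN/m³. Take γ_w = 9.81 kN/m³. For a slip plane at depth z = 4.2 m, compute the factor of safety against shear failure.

FS = 0.77

With seepage parallel to the slope and the water table at the surface, the effective normal stress on the slip plane uses the buoyant unit weight γ' = γ_sat − γ_w while the driving shear stress uses γ_sat:
FS = [c' + γ' z cos²β tanφ'] / [γ_sat z sinβ cosβ]
γ' = 20.3 − 9.81 = 10.49 kN/m³
Numerator = 10.0 + 10.49·4.2·cos²33.9°·tan33.9° = 10.0 + 10.49·4.2·0.6889·0.6720 = 30.396 kPa
Denominator = 20.3·4.2·sin33.9°·cos33.9° = 20.3·4.2·0.5577·0.8300 = 39.470 kPa
FS = 30.396 / 39.470 = 0.770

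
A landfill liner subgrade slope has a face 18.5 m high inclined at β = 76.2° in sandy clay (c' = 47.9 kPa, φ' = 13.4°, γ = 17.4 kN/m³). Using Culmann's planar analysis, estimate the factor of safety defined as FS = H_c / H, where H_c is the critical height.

H_c = (4c'/γ) · sinβ cosφ' / [1 − cos(β − φ')]
    = (4·47.9/17.4) · sin76.2°·cos13.4° / [1 − cos62.8°]
    = 11.011 · 0.9447 / 0.5429 = 19.16 m
FS = H_c / H = 19.16 / 18.5 = 1.036

FS = 1.04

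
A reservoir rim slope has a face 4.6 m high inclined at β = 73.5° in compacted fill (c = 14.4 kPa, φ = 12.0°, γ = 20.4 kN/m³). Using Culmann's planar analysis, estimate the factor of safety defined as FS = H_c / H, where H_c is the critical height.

H_c = (4c/γ) · sinβ cosφ / [1 − cos(β − φ)]
    = (4·14.4/20.4) · sin73.5°·cos12.0° / [1 − cos61.5°]
    = 2.824 · 0.9379 / 0.5228 = 5.06 m
FS = H_c / H = 5.06 / 4.6 = 1.101

FS = 1.10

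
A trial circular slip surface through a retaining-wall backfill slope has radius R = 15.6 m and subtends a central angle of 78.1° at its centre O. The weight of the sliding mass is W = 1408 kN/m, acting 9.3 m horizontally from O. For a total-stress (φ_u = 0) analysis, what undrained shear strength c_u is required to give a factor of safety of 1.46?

FS = c_u·L_a·R / (W·d), so c_u = FS·W·d / (L_a·R).
Arc length L_a = R·θ = 15.6·(78.1°·π/180) = 15.6·1.3631 = 21.26 m
c_u = 1.46·1408·9.3 / (21.26·15.6) = 19117.8 / 331.72 = 57.63 kPa

c_u = 57.6 kPa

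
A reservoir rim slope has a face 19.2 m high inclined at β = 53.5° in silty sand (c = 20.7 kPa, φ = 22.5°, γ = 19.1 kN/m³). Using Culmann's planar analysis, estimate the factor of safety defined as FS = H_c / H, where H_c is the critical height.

FS = 1.17

H_c = (4c/γ) · sinβ cosφ / [1 − cos(β − φ)]
    = (4·20.7/19.1) · sin53.5°·cos22.5° / [1 − cos31.0°]
    = 4.335 · 0.7427 / 0.1428 = 22.54 m
FS = H_c / H = 22.54 / 19.2 = 1.174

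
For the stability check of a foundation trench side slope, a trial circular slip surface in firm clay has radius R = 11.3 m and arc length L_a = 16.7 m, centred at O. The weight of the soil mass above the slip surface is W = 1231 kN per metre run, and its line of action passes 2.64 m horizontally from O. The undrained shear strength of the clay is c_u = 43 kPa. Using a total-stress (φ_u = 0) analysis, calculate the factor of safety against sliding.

FS = 2.50

Taking moments about the centre O, the resisting moment is provided by the undrained shear strength acting along the arc:
M_R = c_u·L_a·R = 43·16.70·11.3 = 8114.5 kN·m/m
M_D = W·d = 1231·2.64 = 3249.8 kN·m/m
FS = M_R / M_D = 8114.5 / 3249.8 = 2.497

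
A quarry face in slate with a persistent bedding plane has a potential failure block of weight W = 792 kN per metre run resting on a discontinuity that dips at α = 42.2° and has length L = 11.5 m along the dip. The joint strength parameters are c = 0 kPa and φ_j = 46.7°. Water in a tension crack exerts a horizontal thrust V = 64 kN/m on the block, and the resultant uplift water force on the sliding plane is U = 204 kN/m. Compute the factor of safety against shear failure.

Resolving the block weight along and normal to the plane and applying the Mohr–Coulomb strength on the joint:
N' = W cosα − U − V sinα = 792·cos42.2° − 204 − 64·sin42.2° = 339.7 kN/m
Driving force T = W sinα + V cosα = 792·sin42.2° + 64·cos42.2° = 579.4 kN/m
Resisting force R = c·L + N'·tanφ_j = 0·11.5 + 339.7·tan46.7° = 0.0 + 360.5 = 360.5 kN/m
FS = R / T = 360.5 / 579.4 = 0.622

FS = 0.62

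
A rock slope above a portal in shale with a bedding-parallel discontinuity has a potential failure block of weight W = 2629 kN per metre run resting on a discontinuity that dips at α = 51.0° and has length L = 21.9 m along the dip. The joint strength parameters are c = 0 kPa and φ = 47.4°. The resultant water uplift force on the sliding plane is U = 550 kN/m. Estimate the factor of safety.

FS = 0.59

Resolving the block weight along and normal to the plane and applying the Mohr–Coulomb strength on the joint:
N' = W cosα − U = 2629·cos51.0° − 550 = 1104.5 kN/m
Driving force T = W sinα = 2629·sin51.0° = 2043.1 kN/m
Resisting force R = c·L + N'·tanφ = 0·21.9 + 1104.5·tan47.4° = 0.0 + 1201.1 = 1201.1 kN/m
FS = R / T = 1201.1 / 2043.1 = 0.588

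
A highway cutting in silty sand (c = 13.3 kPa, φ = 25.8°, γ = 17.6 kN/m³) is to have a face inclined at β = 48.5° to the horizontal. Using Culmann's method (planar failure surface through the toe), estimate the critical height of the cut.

H_c = 26.31 m

Culmann's analysis gives the critical failure plane at α_cr = (β + φ)/2 = (48.5 + 25.8)/2 = 37.1°, and the critical height
H_c = (4c/γ) · sinβ cosφ / [1 − cos(β − φ)]
    = (4·13.3/17.6) · sin48.5°·cos25.8° / [1 − cos(22.7°)]
    = 3.023 · 0.7490·0.9003 / [1 − 0.9225]
    = 3.023 · 0.6743 / 0.0775
    = 26.31 m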